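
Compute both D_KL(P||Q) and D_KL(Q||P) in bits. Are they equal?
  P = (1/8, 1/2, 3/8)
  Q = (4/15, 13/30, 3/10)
D_KL(P||Q) = 0.0873, D_KL(Q||P) = 0.1055

KL divergence is not symmetric: D_KL(P||Q) ≠ D_KL(Q||P) in general.

D_KL(P||Q) = 0.0873 bits
D_KL(Q||P) = 0.1055 bits

No, they are not equal!

This asymmetry is why KL divergence is not a true distance metric.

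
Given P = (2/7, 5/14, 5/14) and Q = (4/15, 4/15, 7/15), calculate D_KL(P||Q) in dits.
0.0124 dits

KL divergence: D_KL(P||Q) = Σ p(x) log(p(x)/q(x))

Computing term by term:
  x=0: 2/7 × log_10[(2/7)/(4/15)] = 2/7 × 0.0300 = 0.0086
  x=1: 5/14 × log_10[(5/14)/(4/15)] = 5/14 × 0.1269 = 0.0453
  x=2: 5/14 × log_10[(5/14)/(7/15)] = 5/14 × -0.1162 = -0.0415

D_KL(P||Q) = 0.0124 dits

Note: KL divergence is always non-negative and equals 0 iff P = Q.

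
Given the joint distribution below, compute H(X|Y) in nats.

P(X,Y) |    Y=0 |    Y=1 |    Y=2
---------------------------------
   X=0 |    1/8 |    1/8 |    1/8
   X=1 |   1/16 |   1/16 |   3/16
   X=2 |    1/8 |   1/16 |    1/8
1.0617 nats

Using the chain rule: H(X|Y) = H(X,Y) - H(Y)

First, compute H(X,Y) = 2.1334 nats

Marginal P(Y) = (5/16, 1/4, 7/16)
H(Y) = 1.0717 nats

H(X|Y) = H(X,Y) - H(Y) = 2.1334 - 1.0717 = 1.0617 nats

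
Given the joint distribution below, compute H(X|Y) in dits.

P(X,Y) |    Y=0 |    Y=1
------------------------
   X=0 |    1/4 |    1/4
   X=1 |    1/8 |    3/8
0.2863 dits

Using the chain rule: H(X|Y) = H(X,Y) - H(Y)

First, compute H(X,Y) = 0.5737 dits

Marginal P(Y) = (3/8, 5/8)
H(Y) = 0.2873 dits

H(X|Y) = H(X,Y) - H(Y) = 0.5737 - 0.2873 = 0.2863 dits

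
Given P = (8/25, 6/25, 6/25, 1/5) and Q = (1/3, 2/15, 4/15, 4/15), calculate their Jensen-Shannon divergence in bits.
0.0152 bits

Jensen-Shannon divergence is:
JSD(P||Q) = 0.5 × D_KL(P||M) + 0.5 × D_KL(Q||M)
where M = 0.5 × (P + Q) is the mixture distribution.

M = 0.5 × (8/25, 6/25, 6/25, 1/5) + 0.5 × (1/3, 2/15, 4/15, 4/15) = (0.326667, 0.186667, 0.253333, 7/30)

D_KL(P||M) = 0.0143 bits
D_KL(Q||M) = 0.0161 bits

JSD(P||Q) = 0.5 × 0.0143 + 0.5 × 0.0161 = 0.0152 bits

Unlike KL divergence, JSD is symmetric and bounded: 0 ≤ JSD ≤ log(2).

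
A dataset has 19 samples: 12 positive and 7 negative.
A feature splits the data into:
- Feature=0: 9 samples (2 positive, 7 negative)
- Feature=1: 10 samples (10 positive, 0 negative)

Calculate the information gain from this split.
0.5875 bits

Information Gain = H(Y) - H(Y|Feature)

Before split:
P(positive) = 12/19 = 0.6316
H(Y) = 0.9495 bits

After split:
Feature=0: H = 0.7642 bits (weight = 9/19)
Feature=1: H = 0.0000 bits (weight = 10/19)
H(Y|Feature) = (9/19)×0.7642 + (10/19)×0.0000 = 0.3620 bits

Information Gain = 0.9495 - 0.3620 = 0.5875 bits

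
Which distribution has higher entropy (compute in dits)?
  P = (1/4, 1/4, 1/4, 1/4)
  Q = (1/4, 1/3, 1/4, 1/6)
P

Computing entropies in dits:
H(P) = 0.6021
H(Q) = 0.5898

Distribution P has higher entropy.

Intuition: The distribution closer to uniform (more spread out) has higher entropy.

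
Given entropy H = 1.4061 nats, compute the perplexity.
4.0800

Perplexity is e^H (or exp(H) for natural log).

H = 1.4061 nats
Perplexity = e^1.4061 = 4.0800

Interpretation: The model's uncertainty is equivalent to choosing uniformly among 4.1 options.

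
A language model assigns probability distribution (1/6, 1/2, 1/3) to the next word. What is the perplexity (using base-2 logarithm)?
2.7495

Perplexity is 2^H (or exp(H) for natural log).

First, H = -Σ p log p = 1.4591 bits
Perplexity = 2^1.4591 = 2.7495

Interpretation: The model's uncertainty is equivalent to choosing uniformly among 2.7 options.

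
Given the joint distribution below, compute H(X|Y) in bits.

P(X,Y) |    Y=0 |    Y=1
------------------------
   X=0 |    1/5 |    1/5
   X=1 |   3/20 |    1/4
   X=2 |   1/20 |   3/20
1.4950 bits

Using the chain rule: H(X|Y) = H(X,Y) - H(Y)

First, compute H(X,Y) = 2.4660 bits

Marginal P(Y) = (2/5, 3/5)
H(Y) = 0.9710 bits

H(X|Y) = H(X,Y) - H(Y) = 2.4660 - 0.9710 = 1.4950 bits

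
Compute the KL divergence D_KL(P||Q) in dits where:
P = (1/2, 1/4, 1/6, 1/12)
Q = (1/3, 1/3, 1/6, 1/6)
0.0317 dits

KL divergence: D_KL(P||Q) = Σ p(x) log(p(x)/q(x))

Computing term by term:
  x=0: 1/2 × log_10[(1/2)/(1/3)] = 1/2 × 0.1761 = 0.0880
  x=1: 1/4 × log_10[(1/4)/(1/3)] = 1/4 × -0.1249 = -0.0312
  x=2: 1/6 × log_10[(1/6)/(1/6)] = 1/6 × 0.0000 = 0.0000
  x=3: 1/12 × log_10[(1/12)/(1/6)] = 1/12 × -0.3010 = -0.0251

D_KL(P||Q) = 0.0317 dits

Note: KL divergence is always non-negative and equals 0 iff P = Q.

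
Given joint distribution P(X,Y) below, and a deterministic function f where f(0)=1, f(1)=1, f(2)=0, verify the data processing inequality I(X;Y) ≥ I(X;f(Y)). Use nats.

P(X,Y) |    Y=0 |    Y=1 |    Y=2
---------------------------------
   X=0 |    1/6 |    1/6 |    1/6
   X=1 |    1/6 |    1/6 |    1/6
I(X;Y) = 0.0000, I(X;f(Y)) = 0.0000, inequality holds: 0.0000 ≥ 0.0000

Data Processing Inequality: For any Markov chain X → Y → Z, we have I(X;Y) ≥ I(X;Z).

Here Z = f(Y) is a deterministic function of Y, forming X → Y → Z.

Original I(X;Y) = 0.0000 nats

After applying f:
P(X,Z) where Z=f(Y):
- P(X,Z=0) = P(X,Y=2)
- P(X,Z=1) = P(X,Y=0) + P(X,Y=1)

I(X;Z) = I(X;f(Y)) = 0.0000 nats

Verification: 0.0000 ≥ 0.0000 ✓

Information cannot be created by processing; the function f can only lose information about X.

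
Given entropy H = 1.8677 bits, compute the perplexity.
3.6495

Perplexity is 2^H (or exp(H) for natural log).

H = 1.8677 bits
Perplexity = 2^1.8677 = 3.6495

Interpretation: The model's uncertainty is equivalent to choosing uniformly among 3.6 options.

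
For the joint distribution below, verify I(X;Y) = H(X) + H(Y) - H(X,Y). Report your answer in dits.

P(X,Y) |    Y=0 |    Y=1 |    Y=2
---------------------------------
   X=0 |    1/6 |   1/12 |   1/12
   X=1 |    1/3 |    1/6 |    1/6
I(X;Y) = 0.0000 dits

Mutual information has multiple equivalent forms:
- I(X;Y) = H(X) - H(X|Y)
- I(X;Y) = H(Y) - H(Y|X)
- I(X;Y) = H(X) + H(Y) - H(X,Y)

Computing all quantities:
H(X) = 0.2764, H(Y) = 0.4515, H(X,Y) = 0.7280
H(X|Y) = 0.2764, H(Y|X) = 0.4515

Verification:
H(X) - H(X|Y) = 0.2764 - 0.2764 = 0.0000
H(Y) - H(Y|X) = 0.4515 - 0.4515 = 0.0000
H(X) + H(Y) - H(X,Y) = 0.2764 + 0.4515 - 0.7280 = 0.0000

All forms give I(X;Y) = 0.0000 dits. ✓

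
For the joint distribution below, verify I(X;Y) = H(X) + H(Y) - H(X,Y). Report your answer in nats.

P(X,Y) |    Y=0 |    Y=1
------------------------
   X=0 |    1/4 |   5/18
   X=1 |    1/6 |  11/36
I(X;Y) = 0.0075 nats

Mutual information has multiple equivalent forms:
- I(X;Y) = H(X) - H(X|Y)
- I(X;Y) = H(Y) - H(Y|X)
- I(X;Y) = H(X) + H(Y) - H(X,Y)

Computing all quantities:
H(X) = 0.6916, H(Y) = 0.6792, H(X,Y) = 1.3633
H(X|Y) = 0.6841, H(Y|X) = 0.6717

Verification:
H(X) - H(X|Y) = 0.6916 - 0.6841 = 0.0075
H(Y) - H(Y|X) = 0.6792 - 0.6717 = 0.0075
H(X) + H(Y) - H(X,Y) = 0.6916 + 0.6792 - 1.3633 = 0.0075

All forms give I(X;Y) = 0.0075 nats. ✓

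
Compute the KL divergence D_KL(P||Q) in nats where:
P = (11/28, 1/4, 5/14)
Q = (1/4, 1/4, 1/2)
0.0574 nats

KL divergence: D_KL(P||Q) = Σ p(x) log(p(x)/q(x))

Computing term by term:
  x=0: 11/28 × log_e[(11/28)/(1/4)] = 11/28 × 0.4520 = 0.1776
  x=1: 1/4 × log_e[(1/4)/(1/4)] = 1/4 × 0.0000 = 0.0000
  x=2: 5/14 × log_e[(5/14)/(1/2)] = 5/14 × -0.3365 = -0.1202

D_KL(P||Q) = 0.0574 nats

Note: KL divergence is always non-negative and equals 0 iff P = Q.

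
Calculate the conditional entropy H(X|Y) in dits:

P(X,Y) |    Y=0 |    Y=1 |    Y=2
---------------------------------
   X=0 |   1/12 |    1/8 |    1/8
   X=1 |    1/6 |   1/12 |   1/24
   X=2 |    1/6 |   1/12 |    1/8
0.4548 dits

Using the chain rule: H(X|Y) = H(X,Y) - H(Y)

First, compute H(X,Y) = 0.9253 dits

Marginal P(Y) = (5/12, 7/24, 7/24)
H(Y) = 0.4706 dits

H(X|Y) = H(X,Y) - H(Y) = 0.9253 - 0.4706 = 0.4548 dits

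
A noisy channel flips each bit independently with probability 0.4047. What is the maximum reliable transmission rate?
0.0264 bits

For a binary symmetric channel (BSC) with error probability p:
Capacity C = 1 - H(p) bits per symbol

where H(p) = -p log₂(p) - (1-p) log₂(1-p) is the binary entropy function.

H(0.4047) = 0.9736 bits
C = 1 - 0.9736 = 0.0264 bits per symbol

This means we can reliably transmit up to 0.0264 bits of information per channel use.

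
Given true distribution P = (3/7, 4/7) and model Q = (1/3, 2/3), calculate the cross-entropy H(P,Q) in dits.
0.3051 dits

Cross-entropy: H(P,Q) = -Σ p(x) log q(x)

Alternatively: H(P,Q) = H(P) + D_KL(P||Q)
H(P) = 0.2966 dits
D_KL(P||Q) = 0.0085 dits

H(P,Q) = 0.2966 + 0.0085 = 0.3051 dits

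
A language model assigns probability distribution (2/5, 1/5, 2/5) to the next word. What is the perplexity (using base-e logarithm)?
2.8717

Perplexity is e^H (or exp(H) for natural log).

First, H = -Σ p log p = 1.0549 nats
Perplexity = e^1.0549 = 2.8717

Interpretation: The model's uncertainty is equivalent to choosing uniformly among 2.9 options.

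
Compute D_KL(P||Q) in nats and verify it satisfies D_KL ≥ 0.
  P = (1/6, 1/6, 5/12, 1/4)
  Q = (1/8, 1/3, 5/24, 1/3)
0.1493 nats

KL divergence satisfies the Gibbs inequality: D_KL(P||Q) ≥ 0 for all distributions P, Q.

D_KL(P||Q) = Σ p(x) log(p(x)/q(x))
Term by term:
  x=0: 1/6 × log_e[(1/6)/(1/8)] = 0.0479
  x=1: 1/6 × log_e[(1/6)/(1/3)] = -0.1155
  x=2: 5/12 × log_e[(5/12)/(5/24)] = 0.2888
  x=3: 1/4 × log_e[(1/4)/(1/3)] = -0.0719
D_KL(P||Q) = 0.1493 nats

D_KL(P||Q) = 0.1493 ≥ 0 ✓

This non-negativity is a fundamental property: relative entropy cannot be negative because it measures how different Q is from P.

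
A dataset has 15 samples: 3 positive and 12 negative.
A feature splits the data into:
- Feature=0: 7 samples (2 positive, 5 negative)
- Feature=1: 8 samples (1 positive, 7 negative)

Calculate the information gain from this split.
0.0292 bits

Information Gain = H(Y) - H(Y|Feature)

Before split:
P(positive) = 3/15 = 0.2000
H(Y) = 0.7219 bits

After split:
Feature=0: H = 0.8631 bits (weight = 7/15)
Feature=1: H = 0.5436 bits (weight = 8/15)
H(Y|Feature) = (7/15)×0.8631 + (8/15)×0.5436 = 0.6927 bits

Information Gain = 0.7219 - 0.6927 = 0.0292 bits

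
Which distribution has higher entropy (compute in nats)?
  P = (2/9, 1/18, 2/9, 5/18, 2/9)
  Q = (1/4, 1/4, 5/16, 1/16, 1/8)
P

Computing entropies in nats:
H(P) = 1.5191
H(Q) = 1.4898

Distribution P has higher entropy.

Intuition: The distribution closer to uniform (more spread out) has higher entropy.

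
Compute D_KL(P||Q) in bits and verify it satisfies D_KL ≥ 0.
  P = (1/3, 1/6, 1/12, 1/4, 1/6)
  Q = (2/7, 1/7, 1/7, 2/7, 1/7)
0.0353 bits

KL divergence satisfies the Gibbs inequality: D_KL(P||Q) ≥ 0 for all distributions P, Q.

D_KL(P||Q) = Σ p(x) log(p(x)/q(x))
Term by term:
  x=0: 1/3 × log_2[(1/3)/(2/7)] = 0.0741
  x=1: 1/6 × log_2[(1/6)/(1/7)] = 0.0371
  x=2: 1/12 × log_2[(1/12)/(1/7)] = -0.0648
  x=3: 1/4 × log_2[(1/4)/(2/7)] = -0.0482
  x=4: 1/6 × log_2[(1/6)/(1/7)] = 0.0371
D_KL(P||Q) = 0.0353 bits

D_KL(P||Q) = 0.0353 ≥ 0 ✓

This non-negativity is a fundamental property: relative entropy cannot be negative because it measures how different Q is from P.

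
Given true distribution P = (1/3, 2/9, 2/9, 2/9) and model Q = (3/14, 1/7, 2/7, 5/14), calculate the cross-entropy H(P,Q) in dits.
0.6311 dits

Cross-entropy: H(P,Q) = -Σ p(x) log q(x)

Alternatively: H(P,Q) = H(P) + D_KL(P||Q)
H(P) = 0.5945 dits
D_KL(P||Q) = 0.0366 dits

H(P,Q) = 0.5945 + 0.0366 = 0.6311 dits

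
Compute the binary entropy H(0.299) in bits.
0.8801 bits

The binary entropy function is:
H(p) = -p log(p) - (1-p) log(1-p)

H(0.299) = -0.299 × log_2(0.299) - 0.701 × log_2(0.701)
H(0.299) = 0.8801 bits

Note: Binary entropy is maximized at p=0.5 (H=1 bit) and minimized at p=0 or p=1 (H=0).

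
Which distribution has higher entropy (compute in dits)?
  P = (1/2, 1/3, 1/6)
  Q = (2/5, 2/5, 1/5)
Q

Computing entropies in dits:
H(P) = 0.4392
H(Q) = 0.4581

Distribution Q has higher entropy.

Intuition: The distribution closer to uniform (more spread out) has higher entropy.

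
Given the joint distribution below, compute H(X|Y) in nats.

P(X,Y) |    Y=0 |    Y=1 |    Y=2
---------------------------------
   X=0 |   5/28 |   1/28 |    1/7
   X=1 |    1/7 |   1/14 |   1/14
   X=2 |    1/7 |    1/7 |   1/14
1.0434 nats

Using the chain rule: H(X|Y) = H(X,Y) - H(Y)

First, compute H(X,Y) = 2.1041 nats

Marginal P(Y) = (13/28, 1/4, 2/7)
H(Y) = 1.0607 nats

H(X|Y) = H(X,Y) - H(Y) = 2.1041 - 1.0607 = 1.0434 nats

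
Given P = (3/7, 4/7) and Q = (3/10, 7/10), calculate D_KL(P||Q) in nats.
0.0369 nats

KL divergence: D_KL(P||Q) = Σ p(x) log(p(x)/q(x))

Computing term by term:
  x=0: 3/7 × log_e[(3/7)/(3/10)] = 3/7 × 0.3567 = 0.1529
  x=1: 4/7 × log_e[(4/7)/(7/10)] = 4/7 × -0.2029 = -0.1160

D_KL(P||Q) = 0.0369 nats

Note: KL divergence is always non-negative and equals 0 iff P = Q.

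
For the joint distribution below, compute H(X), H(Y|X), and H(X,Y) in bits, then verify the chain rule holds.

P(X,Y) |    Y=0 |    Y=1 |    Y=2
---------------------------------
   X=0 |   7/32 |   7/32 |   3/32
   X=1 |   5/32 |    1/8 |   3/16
H(X,Y) = 2.5257, H(X) = 0.9972, H(Y|X) = 1.5285 (all in bits)

Chain rule: H(X,Y) = H(X) + H(Y|X)

Left side — joint entropy directly:
H(X,Y) = -Σ p(x,y) log p(x,y) = 2.5257 bits

Right side — compute H(Y|X) from the conditional distributions:
P(X) = (17/32, 15/32), so H(X) = 0.9972 bits
H(Y|X) = Σ_x P(X=x) · H(Y|X=x):
  P(Y|X=0) = (7/17, 7/17, 3/17), H(Y|X=0) = 1.4958, weight P(X=0) = 17/32
  P(Y|X=1) = (1/3, 4/15, 2/5), H(Y|X=1) = 1.5656, weight P(X=1) = 15/32
H(Y|X) = 1.5285 bits

H(X) + H(Y|X) = 0.9972 + 1.5285 = 2.5257 bits

Both sides equal 2.5257 bits. ✓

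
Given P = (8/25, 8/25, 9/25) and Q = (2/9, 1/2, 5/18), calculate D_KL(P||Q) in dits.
0.0292 dits

KL divergence: D_KL(P||Q) = Σ p(x) log(p(x)/q(x))

Computing term by term:
  x=0: 8/25 × log_10[(8/25)/(2/9)] = 8/25 × 0.1584 = 0.0507
  x=1: 8/25 × log_10[(8/25)/(1/2)] = 8/25 × -0.1938 = -0.0620
  x=2: 9/25 × log_10[(9/25)/(5/18)] = 9/25 × 0.1126 = 0.0405

D_KL(P||Q) = 0.0292 dits

Note: KL divergence is always non-negative and equals 0 iff P = Q.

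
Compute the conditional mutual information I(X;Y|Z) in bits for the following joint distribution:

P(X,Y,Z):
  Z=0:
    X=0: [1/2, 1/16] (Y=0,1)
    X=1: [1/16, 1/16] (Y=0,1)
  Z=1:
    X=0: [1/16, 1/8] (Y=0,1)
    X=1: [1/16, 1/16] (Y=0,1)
0.0684 bits

Conditional mutual information: I(X;Y|Z) = H(X|Z) + H(Y|Z) - H(X,Y|Z)

H(Z) = 0.8960
H(X,Z) = 1.6697 → H(X|Z) = 0.7737
H(Y,Z) = 1.6697 → H(Y|Z) = 0.7737
H(X,Y,Z) = 2.3750 → H(X,Y|Z) = 1.4790

I(X;Y|Z) = 0.7737 + 0.7737 - 1.4790 = 0.0684 bits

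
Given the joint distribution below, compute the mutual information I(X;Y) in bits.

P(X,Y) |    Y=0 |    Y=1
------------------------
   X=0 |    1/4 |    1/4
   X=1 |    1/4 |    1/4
0.0000 bits

Mutual information: I(X;Y) = H(X) + H(Y) - H(X,Y)

Marginals:
P(X) = (1/2, 1/2), H(X) = 1.0000 bits
P(Y) = (1/2, 1/2), H(Y) = 1.0000 bits

Joint entropy: H(X,Y) = 2.0000 bits

I(X;Y) = 1.0000 + 1.0000 - 2.0000 = 0.0000 bits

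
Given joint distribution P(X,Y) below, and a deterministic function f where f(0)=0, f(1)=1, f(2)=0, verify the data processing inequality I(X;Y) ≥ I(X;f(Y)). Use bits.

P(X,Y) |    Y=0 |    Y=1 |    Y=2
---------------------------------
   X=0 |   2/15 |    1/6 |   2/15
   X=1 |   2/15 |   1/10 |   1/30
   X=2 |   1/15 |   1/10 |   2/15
I(X;Y) = 0.0630, I(X;f(Y)) = 0.0015, inequality holds: 0.0630 ≥ 0.0015

Data Processing Inequality: For any Markov chain X → Y → Z, we have I(X;Y) ≥ I(X;Z).

Here Z = f(Y) is a deterministic function of Y, forming X → Y → Z.

Original I(X;Y) = 0.0630 bits

After applying f:
P(X,Z) where Z=f(Y):
- P(X,Z=0) = P(X,Y=0) + P(X,Y=2)
- P(X,Z=1) = P(X,Y=1)

I(X;Z) = I(X;f(Y)) = 0.0015 bits

Verification: 0.0630 ≥ 0.0015 ✓

Information cannot be created by processing; the function f can only lose information about X.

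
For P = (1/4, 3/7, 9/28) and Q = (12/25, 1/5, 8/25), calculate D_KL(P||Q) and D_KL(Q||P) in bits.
D_KL(P||Q) = 0.2380, D_KL(Q||P) = 0.2298

KL divergence is not symmetric: D_KL(P||Q) ≠ D_KL(Q||P) in general.

D_KL(P||Q) = 0.2380 bits
D_KL(Q||P) = 0.2298 bits

No, they are not equal!

This asymmetry is why KL divergence is not a true distance metric.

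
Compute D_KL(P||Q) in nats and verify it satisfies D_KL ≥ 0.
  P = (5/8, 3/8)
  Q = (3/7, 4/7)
0.0779 nats

KL divergence satisfies the Gibbs inequality: D_KL(P||Q) ≥ 0 for all distributions P, Q.

D_KL(P||Q) = Σ p(x) log(p(x)/q(x))
Term by term:
  x=0: 5/8 × log_e[(5/8)/(3/7)] = 0.2358
  x=1: 3/8 × log_e[(3/8)/(4/7)] = -0.1580
D_KL(P||Q) = 0.0779 nats

D_KL(P||Q) = 0.0779 ≥ 0 ✓

This non-negativity is a fundamental property: relative entropy cannot be negative because it measures how different Q is from P.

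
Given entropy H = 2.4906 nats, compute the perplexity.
12.0685

Perplexity is e^H (or exp(H) for natural log).

H = 2.4906 nats
Perplexity = e^2.4906 = 12.0685

Interpretation: The model's uncertainty is equivalent to choosing uniformly among 12.1 options.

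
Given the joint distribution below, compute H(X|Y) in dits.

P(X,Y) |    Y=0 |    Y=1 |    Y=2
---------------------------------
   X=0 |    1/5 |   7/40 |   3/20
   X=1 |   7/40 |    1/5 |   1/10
0.2981 dits

Using the chain rule: H(X|Y) = H(X,Y) - H(Y)

First, compute H(X,Y) = 0.7681 dits

Marginal P(Y) = (3/8, 3/8, 1/4)
H(Y) = 0.4700 dits

H(X|Y) = H(X,Y) - H(Y) = 0.7681 - 0.4700 = 0.2981 dits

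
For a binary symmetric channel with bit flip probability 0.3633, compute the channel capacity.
0.0546 bits

For a binary symmetric channel (BSC) with error probability p:
Capacity C = 1 - H(p) bits per symbol

where H(p) = -p log₂(p) - (1-p) log₂(1-p) is the binary entropy function.

H(0.3633) = 0.9454 bits
C = 1 - 0.9454 = 0.0546 bits per symbol

This means we can reliably transmit up to 0.0546 bits of information per channel use.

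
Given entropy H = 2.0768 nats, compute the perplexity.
7.9789

Perplexity is e^H (or exp(H) for natural log).

H = 2.0768 nats
Perplexity = e^2.0768 = 7.9789

Interpretation: The model's uncertainty is equivalent to choosing uniformly among 8.0 options.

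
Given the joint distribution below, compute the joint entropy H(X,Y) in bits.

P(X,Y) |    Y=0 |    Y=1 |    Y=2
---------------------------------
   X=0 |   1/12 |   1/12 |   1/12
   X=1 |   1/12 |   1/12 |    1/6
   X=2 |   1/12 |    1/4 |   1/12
3.0221 bits

Joint entropy is H(X,Y) = -Σ_{x,y} p(x,y) log p(x,y).

Summing over all non-zero entries:
H(X,Y) = -[1/12·log_2(1/12) + 1/12·log_2(1/12) + 1/12·log_2(1/12) + 1/12·log_2(1/12) + 1/12·log_2(1/12) + 1/6·log_2(1/6) + 1/12·log_2(1/12) + 1/4·log_2(1/4) + 1/12·log_2(1/12)]
H(X,Y) = 3.0221 bits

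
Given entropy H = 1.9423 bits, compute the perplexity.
3.8432

Perplexity is 2^H (or exp(H) for natural log).

H = 1.9423 bits
Perplexity = 2^1.9423 = 3.8432

Interpretation: The model's uncertainty is equivalent to choosing uniformly among 3.8 options.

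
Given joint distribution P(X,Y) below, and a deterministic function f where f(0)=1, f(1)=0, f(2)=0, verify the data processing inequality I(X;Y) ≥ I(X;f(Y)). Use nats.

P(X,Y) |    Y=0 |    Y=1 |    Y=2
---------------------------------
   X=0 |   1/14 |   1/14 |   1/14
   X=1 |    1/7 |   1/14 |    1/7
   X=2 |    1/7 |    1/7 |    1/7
I(X;Y) = 0.0104, I(X;f(Y)) = 0.0022, inequality holds: 0.0104 ≥ 0.0022

Data Processing Inequality: For any Markov chain X → Y → Z, we have I(X;Y) ≥ I(X;Z).

Here Z = f(Y) is a deterministic function of Y, forming X → Y → Z.

Original I(X;Y) = 0.0104 nats

After applying f:
P(X,Z) where Z=f(Y):
- P(X,Z=0) = P(X,Y=1) + P(X,Y=2)
- P(X,Z=1) = P(X,Y=0)

I(X;Z) = I(X;f(Y)) = 0.0022 nats

Verification: 0.0104 ≥ 0.0022 ✓

Information cannot be created by processing; the function f can only lose information about X.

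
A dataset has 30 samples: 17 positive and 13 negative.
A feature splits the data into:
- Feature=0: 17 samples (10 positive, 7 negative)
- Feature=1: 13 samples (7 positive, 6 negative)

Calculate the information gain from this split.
0.0018 bits

Information Gain = H(Y) - H(Y|Feature)

Before split:
P(positive) = 17/30 = 0.5667
H(Y) = 0.9871 bits

After split:
Feature=0: H = 0.9774 bits (weight = 17/30)
Feature=1: H = 0.9957 bits (weight = 13/30)
H(Y|Feature) = (17/30)×0.9774 + (13/30)×0.9957 = 0.9854 bits

Information Gain = 0.9871 - 0.9854 = 0.0018 bits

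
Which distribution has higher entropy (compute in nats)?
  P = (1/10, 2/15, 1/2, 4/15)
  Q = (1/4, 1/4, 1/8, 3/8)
Q

Computing entropies in nats:
H(P) = 1.1980
H(Q) = 1.3209

Distribution Q has higher entropy.

Intuition: The distribution closer to uniform (more spread out) has higher entropy.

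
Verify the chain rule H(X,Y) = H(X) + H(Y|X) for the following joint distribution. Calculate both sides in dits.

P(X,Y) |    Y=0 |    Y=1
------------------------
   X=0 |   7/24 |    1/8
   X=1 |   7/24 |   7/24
H(X,Y) = 0.5811, H(X) = 0.2950, H(Y|X) = 0.2861 (all in dits)

Chain rule: H(X,Y) = H(X) + H(Y|X)

Left side — joint entropy directly:
H(X,Y) = -Σ p(x,y) log p(x,y) = 0.5811 dits

Right side — compute H(Y|X) from the conditional distributions:
P(X) = (5/12, 7/12), so H(X) = 0.2950 dits
H(Y|X) = Σ_x P(X=x) · H(Y|X=x):
  P(Y|X=0) = (7/10, 3/10), H(Y|X=0) = 0.2653, weight P(X=0) = 5/12
  P(Y|X=1) = (1/2, 1/2), H(Y|X=1) = 0.3010, weight P(X=1) = 7/12
H(Y|X) = 0.2861 dits

H(X) + H(Y|X) = 0.2950 + 0.2861 = 0.5811 dits

Both sides equal 0.5811 dits. ✓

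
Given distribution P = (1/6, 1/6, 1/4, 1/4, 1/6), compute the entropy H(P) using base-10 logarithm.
0.6901 dits

Shannon entropy is H(X) = -Σ p(x) log p(x).

For P = (1/6, 1/6, 1/4, 1/4, 1/6):
H = -1/6 × log_10(1/6) -1/6 × log_10(1/6) -1/4 × log_10(1/4) -1/4 × log_10(1/4) -1/6 × log_10(1/6)
H = 0.6901 dits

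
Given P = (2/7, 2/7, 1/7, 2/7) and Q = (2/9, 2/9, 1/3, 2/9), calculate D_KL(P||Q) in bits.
0.1361 bits

KL divergence: D_KL(P||Q) = Σ p(x) log(p(x)/q(x))

Computing term by term:
  x=0: 2/7 × log_2[(2/7)/(2/9)] = 2/7 × 0.3626 = 0.1036
  x=1: 2/7 × log_2[(2/7)/(2/9)] = 2/7 × 0.3626 = 0.1036
  x=2: 1/7 × log_2[(1/7)/(1/3)] = 1/7 × -1.2224 = -0.1746
  x=3: 2/7 × log_2[(2/7)/(2/9)] = 2/7 × 0.3626 = 0.1036

D_KL(P||Q) = 0.1361 bits

Note: KL divergence is always non-negative and equals 0 iff P = Q.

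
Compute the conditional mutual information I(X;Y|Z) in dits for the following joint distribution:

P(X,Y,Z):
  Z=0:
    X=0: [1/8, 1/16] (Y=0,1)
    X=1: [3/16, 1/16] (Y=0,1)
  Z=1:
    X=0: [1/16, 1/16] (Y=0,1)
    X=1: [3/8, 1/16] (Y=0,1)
0.0146 dits

Conditional mutual information: I(X;Y|Z) = H(X|Z) + H(Y|Z) - H(X,Y|Z)

H(Z) = 0.2976
H(X,Z) = 0.5568 → H(X|Z) = 0.2592
H(Y,Z) = 0.5407 → H(Y|Z) = 0.2431
H(X,Y,Z) = 0.7852 → H(X,Y|Z) = 0.4876

I(X;Y|Z) = 0.2592 + 0.2431 - 0.4876 = 0.0146 dits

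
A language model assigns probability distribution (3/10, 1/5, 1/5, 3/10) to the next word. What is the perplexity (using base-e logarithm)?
3.9203

Perplexity is e^H (or exp(H) for natural log).

First, H = -Σ p log p = 1.3662 nats
Perplexity = e^1.3662 = 3.9203

Interpretation: The model's uncertainty is equivalent to choosing uniformly among 3.9 options.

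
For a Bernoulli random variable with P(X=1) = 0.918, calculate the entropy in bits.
0.4092 bits

The binary entropy function is:
H(p) = -p log(p) - (1-p) log(1-p)

H(0.918) = -0.918 × log_2(0.918) - 0.082 × log_2(0.082)
H(0.918) = 0.4092 bits

Note: Binary entropy is maximized at p=0.5 (H=1 bit) and minimized at p=0 or p=1 (H=0).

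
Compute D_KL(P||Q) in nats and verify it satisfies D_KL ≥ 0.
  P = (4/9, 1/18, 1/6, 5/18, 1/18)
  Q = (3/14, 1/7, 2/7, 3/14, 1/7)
0.2015 nats

KL divergence satisfies the Gibbs inequality: D_KL(P||Q) ≥ 0 for all distributions P, Q.

D_KL(P||Q) = Σ p(x) log(p(x)/q(x))
Term by term:
  x=0: 4/9 × log_e[(4/9)/(3/14)] = 0.3242
  x=1: 1/18 × log_e[(1/18)/(1/7)] = -0.0525
  x=2: 1/6 × log_e[(1/6)/(2/7)] = -0.0898
  x=3: 5/18 × log_e[(5/18)/(3/14)] = 0.0721
  x=4: 1/18 × log_e[(1/18)/(1/7)] = -0.0525
D_KL(P||Q) = 0.2015 nats

D_KL(P||Q) = 0.2015 ≥ 0 ✓

This non-negativity is a fundamental property: relative entropy cannot be negative because it measures how different Q is from P.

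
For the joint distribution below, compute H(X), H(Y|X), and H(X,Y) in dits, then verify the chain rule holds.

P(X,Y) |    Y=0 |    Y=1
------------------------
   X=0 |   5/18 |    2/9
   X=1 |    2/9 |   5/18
H(X,Y) = 0.5994, H(X) = 0.3010, H(Y|X) = 0.2983 (all in dits)

Chain rule: H(X,Y) = H(X) + H(Y|X)

Left side — joint entropy directly:
H(X,Y) = -Σ p(x,y) log p(x,y) = 0.5994 dits

Right side — compute H(Y|X) from the conditional distributions:
P(X) = (1/2, 1/2), so H(X) = 0.3010 dits
H(Y|X) = Σ_x P(X=x) · H(Y|X=x):
  P(Y|X=0) = (5/9, 4/9), H(Y|X=0) = 0.2983, weight P(X=0) = 1/2
  P(Y|X=1) = (4/9, 5/9), H(Y|X=1) = 0.2983, weight P(X=1) = 1/2
H(Y|X) = 0.2983 dits

H(X) + H(Y|X) = 0.3010 + 0.2983 = 0.5994 dits

Both sides equal 0.5994 dits. ✓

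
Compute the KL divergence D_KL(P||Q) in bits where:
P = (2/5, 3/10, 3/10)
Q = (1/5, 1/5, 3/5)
0.2755 bits

KL divergence: D_KL(P||Q) = Σ p(x) log(p(x)/q(x))

Computing term by term:
  x=0: 2/5 × log_2[(2/5)/(1/5)] = 2/5 × 1.0000 = 0.4000
  x=1: 3/10 × log_2[(3/10)/(1/5)] = 3/10 × 0.5850 = 0.1755
  x=2: 3/10 × log_2[(3/10)/(3/5)] = 3/10 × -1.0000 = -0.3000

D_KL(P||Q) = 0.2755 bits

Note: KL divergence is always non-negative and equals 0 iff P = Q.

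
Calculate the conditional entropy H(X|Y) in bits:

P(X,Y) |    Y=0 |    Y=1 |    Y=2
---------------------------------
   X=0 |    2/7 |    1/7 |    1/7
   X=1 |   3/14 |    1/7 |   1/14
0.9751 bits

Using the chain rule: H(X|Y) = H(X,Y) - H(Y)

First, compute H(X,Y) = 2.4677 bits

Marginal P(Y) = (1/2, 2/7, 3/14)
H(Y) = 1.4926 bits

H(X|Y) = H(X,Y) - H(Y) = 2.4677 - 1.4926 = 0.9751 bits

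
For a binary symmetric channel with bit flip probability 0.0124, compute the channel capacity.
0.9037 bits

For a binary symmetric channel (BSC) with error probability p:
Capacity C = 1 - H(p) bits per symbol

where H(p) = -p log₂(p) - (1-p) log₂(1-p) is the binary entropy function.

H(0.0124) = 0.0963 bits
C = 1 - 0.0963 = 0.9037 bits per symbol

This means we can reliably transmit up to 0.9037 bits of information per channel use.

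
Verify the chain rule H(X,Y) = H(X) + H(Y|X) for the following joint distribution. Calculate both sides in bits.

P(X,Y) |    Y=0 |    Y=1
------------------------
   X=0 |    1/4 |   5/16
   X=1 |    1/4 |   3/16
H(X,Y) = 1.9772, H(X) = 0.9887, H(Y|X) = 0.9885 (all in bits)

Chain rule: H(X,Y) = H(X) + H(Y|X)

Left side — joint entropy directly:
H(X,Y) = -Σ p(x,y) log p(x,y) = 1.9772 bits

Right side — compute H(Y|X) from the conditional distributions:
P(X) = (9/16, 7/16), so H(X) = 0.9887 bits
H(Y|X) = Σ_x P(X=x) · H(Y|X=x):
  P(Y|X=0) = (4/9, 5/9), H(Y|X=0) = 0.9911, weight P(X=0) = 9/16
  P(Y|X=1) = (4/7, 3/7), H(Y|X=1) = 0.9852, weight P(X=1) = 7/16
H(Y|X) = 0.9885 bits

H(X) + H(Y|X) = 0.9887 + 0.9885 = 1.9772 bits

Both sides equal 1.9772 bits. ✓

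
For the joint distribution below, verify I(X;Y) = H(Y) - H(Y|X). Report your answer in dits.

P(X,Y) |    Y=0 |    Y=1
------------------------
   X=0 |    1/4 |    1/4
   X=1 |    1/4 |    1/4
I(X;Y) = 0.0000 dits

Mutual information has multiple equivalent forms:
- I(X;Y) = H(X) - H(X|Y)
- I(X;Y) = H(Y) - H(Y|X)
- I(X;Y) = H(X) + H(Y) - H(X,Y)

Computing all quantities:
H(X) = 0.3010, H(Y) = 0.3010, H(X,Y) = 0.6021
H(X|Y) = 0.3010, H(Y|X) = 0.3010

Verification:
H(X) - H(X|Y) = 0.3010 - 0.3010 = 0.0000
H(Y) - H(Y|X) = 0.3010 - 0.3010 = 0.0000
H(X) + H(Y) - H(X,Y) = 0.3010 + 0.3010 - 0.6021 = 0.0000

All forms give I(X;Y) = 0.0000 dits. ✓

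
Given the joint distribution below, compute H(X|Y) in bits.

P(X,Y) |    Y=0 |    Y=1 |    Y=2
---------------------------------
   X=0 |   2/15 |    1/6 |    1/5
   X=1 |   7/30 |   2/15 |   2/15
0.9677 bits

Using the chain rule: H(X|Y) = H(X,Y) - H(Y)

First, compute H(X,Y) = 2.5479 bits

Marginal P(Y) = (11/30, 3/10, 1/3)
H(Y) = 1.5801 bits

H(X|Y) = H(X,Y) - H(Y) = 2.5479 - 1.5801 = 0.9677 bits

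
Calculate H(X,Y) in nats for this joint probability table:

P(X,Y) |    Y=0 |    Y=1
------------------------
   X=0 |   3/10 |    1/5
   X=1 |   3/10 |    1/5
1.3662 nats

Joint entropy is H(X,Y) = -Σ_{x,y} p(x,y) log p(x,y).

Summing over all non-zero entries:
H(X,Y) = -[3/10·log_e(3/10) + 1/5·log_e(1/5) + 3/10·log_e(3/10) + 1/5·log_e(1/5)]
H(X,Y) = 1.3662 nats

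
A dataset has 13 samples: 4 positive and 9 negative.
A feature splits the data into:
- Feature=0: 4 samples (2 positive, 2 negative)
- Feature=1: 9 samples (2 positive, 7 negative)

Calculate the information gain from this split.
0.0537 bits

Information Gain = H(Y) - H(Y|Feature)

Before split:
P(positive) = 4/13 = 0.3077
H(Y) = 0.8905 bits

After split:
Feature=0: H = 1.0000 bits (weight = 4/13)
Feature=1: H = 0.7642 bits (weight = 9/13)
H(Y|Feature) = (4/13)×1.0000 + (9/13)×0.7642 = 0.8368 bits

Information Gain = 0.8905 - 0.8368 = 0.0537 bits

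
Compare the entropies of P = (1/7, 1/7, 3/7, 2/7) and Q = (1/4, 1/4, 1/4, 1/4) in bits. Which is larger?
Q

Computing entropies in bits:
H(P) = 1.8424
H(Q) = 2.0000

Distribution Q has higher entropy.

Intuition: The distribution closer to uniform (more spread out) has higher entropy.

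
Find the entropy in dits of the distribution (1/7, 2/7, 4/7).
0.4151 dits

Shannon entropy is H(X) = -Σ p(x) log p(x).

For P = (1/7, 2/7, 4/7):
H = -1/7 × log_10(1/7) -2/7 × log_10(2/7) -4/7 × log_10(4/7)
H = 0.4151 dits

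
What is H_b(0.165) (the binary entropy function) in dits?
0.1945 dits

The binary entropy function is:
H(p) = -p log(p) - (1-p) log(1-p)

H(0.165) = -0.165 × log_10(0.165) - 0.835 × log_10(0.835)
H(0.165) = 0.1945 dits

Note: Binary entropy is maximized at p=0.5 (H=1 bit) and minimized at p=0 or p=1 (H=0).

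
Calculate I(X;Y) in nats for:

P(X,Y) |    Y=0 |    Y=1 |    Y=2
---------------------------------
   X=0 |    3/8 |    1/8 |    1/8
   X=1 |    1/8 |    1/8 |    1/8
0.0338 nats

Mutual information: I(X;Y) = H(X) + H(Y) - H(X,Y)

Marginals:
P(X) = (5/8, 3/8), H(X) = 0.6616 nats
P(Y) = (1/2, 1/4, 1/4), H(Y) = 1.0397 nats

Joint entropy: H(X,Y) = 1.6675 nats

I(X;Y) = 0.6616 + 1.0397 - 1.6675 = 0.0338 nats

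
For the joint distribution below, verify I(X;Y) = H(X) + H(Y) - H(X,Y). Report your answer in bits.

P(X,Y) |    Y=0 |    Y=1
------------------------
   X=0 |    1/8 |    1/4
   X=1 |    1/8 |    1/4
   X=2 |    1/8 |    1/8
I(X;Y) = 0.0157 bits

Mutual information has multiple equivalent forms:
- I(X;Y) = H(X) - H(X|Y)
- I(X;Y) = H(Y) - H(Y|X)
- I(X;Y) = H(X) + H(Y) - H(X,Y)

Computing all quantities:
H(X) = 1.5613, H(Y) = 0.9544, H(X,Y) = 2.5000
H(X|Y) = 1.5456, H(Y|X) = 0.9387

Verification:
H(X) - H(X|Y) = 1.5613 - 1.5456 = 0.0157
H(Y) - H(Y|X) = 0.9544 - 0.9387 = 0.0157
H(X) + H(Y) - H(X,Y) = 1.5613 + 0.9544 - 2.5000 = 0.0157

All forms give I(X;Y) = 0.0157 bits. ✓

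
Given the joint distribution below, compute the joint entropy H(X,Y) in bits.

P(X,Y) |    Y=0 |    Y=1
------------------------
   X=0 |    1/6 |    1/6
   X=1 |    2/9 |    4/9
1.8638 bits

Joint entropy is H(X,Y) = -Σ_{x,y} p(x,y) log p(x,y).

Summing over all non-zero entries:
H(X,Y) = -[1/6·log_2(1/6) + 1/6·log_2(1/6) + 2/9·log_2(2/9) + 4/9·log_2(4/9)]
H(X,Y) = 1.8638 bits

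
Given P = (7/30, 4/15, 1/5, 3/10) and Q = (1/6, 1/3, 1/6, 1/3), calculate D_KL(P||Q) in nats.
0.0239 nats

KL divergence: D_KL(P||Q) = Σ p(x) log(p(x)/q(x))

Computing term by term:
  x=0: 7/30 × log_e[(7/30)/(1/6)] = 7/30 × 0.3365 = 0.0785
  x=1: 4/15 × log_e[(4/15)/(1/3)] = 4/15 × -0.2231 = -0.0595
  x=2: 1/5 × log_e[(1/5)/(1/6)] = 1/5 × 0.1823 = 0.0365
  x=3: 3/10 × log_e[(3/10)/(1/3)] = 3/10 × -0.1054 = -0.0316

D_KL(P||Q) = 0.0239 nats

Note: KL divergence is always non-negative and equals 0 iff P = Q.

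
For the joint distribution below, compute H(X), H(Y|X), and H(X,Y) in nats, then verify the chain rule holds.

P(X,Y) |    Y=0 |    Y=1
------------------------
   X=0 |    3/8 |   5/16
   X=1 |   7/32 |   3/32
H(X,Y) = 1.2857, H(X) = 0.6211, H(Y|X) = 0.6646 (all in nats)

Chain rule: H(X,Y) = H(X) + H(Y|X)

Left side — joint entropy directly:
H(X,Y) = -Σ p(x,y) log p(x,y) = 1.2857 nats

Right side — compute H(Y|X) from the conditional distributions:
P(X) = (11/16, 5/16), so H(X) = 0.6211 nats
H(Y|X) = Σ_x P(X=x) · H(Y|X=x):
  P(Y|X=0) = (6/11, 5/11), H(Y|X=0) = 0.6890, weight P(X=0) = 11/16
  P(Y|X=1) = (7/10, 3/10), H(Y|X=1) = 0.6109, weight P(X=1) = 5/16
H(Y|X) = 0.6646 nats

H(X) + H(Y|X) = 0.6211 + 0.6646 = 1.2857 nats

Both sides equal 1.2857 nats. ✓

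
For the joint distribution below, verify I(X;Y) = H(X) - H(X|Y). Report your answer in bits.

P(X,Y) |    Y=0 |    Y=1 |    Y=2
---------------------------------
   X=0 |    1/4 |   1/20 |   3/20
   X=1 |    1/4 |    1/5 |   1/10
I(X;Y) = 0.0696 bits

Mutual information has multiple equivalent forms:
- I(X;Y) = H(X) - H(X|Y)
- I(X;Y) = H(Y) - H(Y|X)
- I(X;Y) = H(X) + H(Y) - H(X,Y)

Computing all quantities:
H(X) = 0.9928, H(Y) = 1.5000, H(X,Y) = 2.4232
H(X|Y) = 0.9232, H(Y|X) = 1.4304

Verification:
H(X) - H(X|Y) = 0.9928 - 0.9232 = 0.0696
H(Y) - H(Y|X) = 1.5000 - 1.4304 = 0.0696
H(X) + H(Y) - H(X,Y) = 0.9928 + 1.5000 - 2.4232 = 0.0696

All forms give I(X;Y) = 0.0696 bits. ✓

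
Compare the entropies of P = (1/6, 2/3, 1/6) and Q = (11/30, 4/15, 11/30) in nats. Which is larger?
Q

Computing entropies in nats:
H(P) = 0.8676
H(Q) = 1.0882

Distribution Q has higher entropy.

Intuition: The distribution closer to uniform (more spread out) has higher entropy.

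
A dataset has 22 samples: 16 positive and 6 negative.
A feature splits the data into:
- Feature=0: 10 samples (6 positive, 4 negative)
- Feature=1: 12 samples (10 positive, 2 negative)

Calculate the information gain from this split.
0.0495 bits

Information Gain = H(Y) - H(Y|Feature)

Before split:
P(positive) = 16/22 = 0.7273
H(Y) = 0.8454 bits

After split:
Feature=0: H = 0.9710 bits (weight = 10/22)
Feature=1: H = 0.6500 bits (weight = 12/22)
H(Y|Feature) = (10/22)×0.9710 + (12/22)×0.6500 = 0.7959 bits

Information Gain = 0.8454 - 0.7959 = 0.0495 bits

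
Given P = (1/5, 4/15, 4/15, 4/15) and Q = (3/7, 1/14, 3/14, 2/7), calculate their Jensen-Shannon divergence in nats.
0.0529 nats

Jensen-Shannon divergence is:
JSD(P||Q) = 0.5 × D_KL(P||M) + 0.5 × D_KL(Q||M)
where M = 0.5 × (P + Q) is the mixture distribution.

M = 0.5 × (1/5, 4/15, 4/15, 4/15) + 0.5 × (3/7, 1/14, 3/14, 2/7) = (11/35, 0.169048, 0.240476, 0.27619)

D_KL(P||M) = 0.0494 nats
D_KL(Q||M) = 0.0564 nats

JSD(P||Q) = 0.5 × 0.0494 + 0.5 × 0.0564 = 0.0529 nats

Unlike KL divergence, JSD is symmetric and bounded: 0 ≤ JSD ≤ log(2).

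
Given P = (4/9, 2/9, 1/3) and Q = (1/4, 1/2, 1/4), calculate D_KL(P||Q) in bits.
0.2473 bits

KL divergence: D_KL(P||Q) = Σ p(x) log(p(x)/q(x))

Computing term by term:
  x=0: 4/9 × log_2[(4/9)/(1/4)] = 4/9 × 0.8301 = 0.3689
  x=1: 2/9 × log_2[(2/9)/(1/2)] = 2/9 × -1.1699 = -0.2600
  x=2: 1/3 × log_2[(1/3)/(1/4)] = 1/3 × 0.4150 = 0.1383

D_KL(P||Q) = 0.2473 bits

Note: KL divergence is always non-negative and equals 0 iff P = Q.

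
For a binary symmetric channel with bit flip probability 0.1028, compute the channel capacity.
0.5222 bits

For a binary symmetric channel (BSC) with error probability p:
Capacity C = 1 - H(p) bits per symbol

where H(p) = -p log₂(p) - (1-p) log₂(1-p) is the binary entropy function.

H(0.1028) = 0.4778 bits
C = 1 - 0.4778 = 0.5222 bits per symbol

This means we can reliably transmit up to 0.5222 bits of information per channel use.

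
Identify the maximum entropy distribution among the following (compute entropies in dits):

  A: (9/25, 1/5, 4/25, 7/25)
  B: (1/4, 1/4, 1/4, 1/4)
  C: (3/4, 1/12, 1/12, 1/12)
B

For a discrete distribution over n outcomes, entropy is maximized by the uniform distribution.

Computing entropies:
H(A) = 0.5817 dits
H(B) = 0.6021 dits
H(C) = 0.3635 dits

The uniform distribution (where all probabilities equal 1/4) achieves the maximum entropy of log_10(4) = 0.6021 dits.

Distribution B has the highest entropy.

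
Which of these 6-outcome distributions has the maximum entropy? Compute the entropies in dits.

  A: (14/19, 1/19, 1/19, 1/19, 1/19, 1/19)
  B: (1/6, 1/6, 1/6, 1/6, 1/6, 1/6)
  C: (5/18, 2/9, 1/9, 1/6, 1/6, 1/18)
B

For a discrete distribution over n outcomes, entropy is maximized by the uniform distribution.

Computing entropies:
H(A) = 0.4342 dits
H(B) = 0.7782 dits
H(C) = 0.7348 dits

The uniform distribution (where all probabilities equal 1/6) achieves the maximum entropy of log_10(6) = 0.7782 dits.

Distribution B has the highest entropy.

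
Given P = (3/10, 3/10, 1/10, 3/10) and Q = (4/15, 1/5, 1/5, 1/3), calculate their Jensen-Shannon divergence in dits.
0.0063 dits

Jensen-Shannon divergence is:
JSD(P||Q) = 0.5 × D_KL(P||M) + 0.5 × D_KL(Q||M)
where M = 0.5 × (P + Q) is the mixture distribution.

M = 0.5 × (3/10, 3/10, 1/10, 3/10) + 0.5 × (4/15, 1/5, 1/5, 1/3) = (0.283333, 1/4, 3/20, 0.316667)

D_KL(P||M) = 0.0065 dits
D_KL(Q||M) = 0.0060 dits

JSD(P||Q) = 0.5 × 0.0065 + 0.5 × 0.0060 = 0.0063 dits

Unlike KL divergence, JSD is symmetric and bounded: 0 ≤ JSD ≤ log(2).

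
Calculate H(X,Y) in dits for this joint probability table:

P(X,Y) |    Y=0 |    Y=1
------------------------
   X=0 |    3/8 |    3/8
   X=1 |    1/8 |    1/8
0.5452 dits

Joint entropy is H(X,Y) = -Σ_{x,y} p(x,y) log p(x,y).

Summing over all non-zero entries:
H(X,Y) = -[3/8·log_10(3/8) + 3/8·log_10(3/8) + 1/8·log_10(1/8) + 1/8·log_10(1/8)]
H(X,Y) = 0.5452 dits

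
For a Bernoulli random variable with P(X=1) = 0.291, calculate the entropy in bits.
0.8700 bits

The binary entropy function is:
H(p) = -p log(p) - (1-p) log(1-p)

H(0.291) = -0.291 × log_2(0.291) - 0.709 × log_2(0.709)
H(0.291) = 0.8700 bits

Note: Binary entropy is maximized at p=0.5 (H=1 bit) and minimized at p=0 or p=1 (H=0).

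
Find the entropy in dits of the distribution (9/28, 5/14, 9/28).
0.4766 dits

Shannon entropy is H(X) = -Σ p(x) log p(x).

For P = (9/28, 5/14, 9/28):
H = -9/28 × log_10(9/28) -5/14 × log_10(5/14) -9/28 × log_10(9/28)
H = 0.4766 dits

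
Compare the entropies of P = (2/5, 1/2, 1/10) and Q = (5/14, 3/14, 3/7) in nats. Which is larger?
Q

Computing entropies in nats:
H(P) = 0.9433
H(Q) = 1.0609

Distribution Q has higher entropy.

Intuition: The distribution closer to uniform (more spread out) has higher entropy.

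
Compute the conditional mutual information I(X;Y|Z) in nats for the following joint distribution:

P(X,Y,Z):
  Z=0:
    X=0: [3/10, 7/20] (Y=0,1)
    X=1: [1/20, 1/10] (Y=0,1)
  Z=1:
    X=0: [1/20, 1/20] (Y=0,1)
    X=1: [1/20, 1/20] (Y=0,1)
0.0042 nats

Conditional mutual information: I(X;Y|Z) = H(X|Z) + H(Y|Z) - H(X,Y|Z)

H(Z) = 0.5004
H(X,Z) = 1.0251 → H(X|Z) = 0.5247
H(Y,Z) = 1.1873 → H(Y|Z) = 0.6869
H(X,Y,Z) = 1.7078 → H(X,Y|Z) = 1.2074

I(X;Y|Z) = 0.5247 + 0.6869 - 1.2074 = 0.0042 nats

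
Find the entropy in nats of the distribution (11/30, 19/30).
0.6572 nats

Shannon entropy is H(X) = -Σ p(x) log p(x).

For P = (11/30, 19/30):
H = -11/30 × log_e(11/30) -19/30 × log_e(19/30)
H = 0.6572 nats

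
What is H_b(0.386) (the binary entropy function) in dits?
0.2896 dits

The binary entropy function is:
H(p) = -p log(p) - (1-p) log(1-p)

H(0.386) = -0.386 × log_10(0.386) - 0.614 × log_10(0.614)
H(0.386) = 0.2896 dits

Note: Binary entropy is maximized at p=0.5 (H=1 bit) and minimized at p=0 or p=1 (H=0).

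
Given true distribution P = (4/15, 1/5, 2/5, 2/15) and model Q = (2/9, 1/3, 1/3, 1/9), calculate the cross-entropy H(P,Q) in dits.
0.5877 dits

Cross-entropy: H(P,Q) = -Σ p(x) log q(x)

Alternatively: H(P,Q) = H(P) + D_KL(P||Q)
H(P) = 0.5687 dits
D_KL(P||Q) = 0.0190 dits

H(P,Q) = 0.5687 + 0.0190 = 0.5877 dits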